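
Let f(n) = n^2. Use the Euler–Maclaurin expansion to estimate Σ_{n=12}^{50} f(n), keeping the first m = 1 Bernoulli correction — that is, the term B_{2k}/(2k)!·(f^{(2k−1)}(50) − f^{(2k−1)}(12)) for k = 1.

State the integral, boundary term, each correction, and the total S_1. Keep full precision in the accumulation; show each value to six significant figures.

The integral term ∫_12^50 x^2 dx = 41090.7.
Boundary: ½(f(12) + f(50)) = ½(144.000 + 2500.00) = 1322.00.
Running total after boundary: 42412.7.
Correction k=1: B_{2}/2! · (f^{(1)}(50) − f^{(1)}(12)) = 1/12 · (100.000 − 24.0000) = 6.33333.

S_1 ≈ 42419.0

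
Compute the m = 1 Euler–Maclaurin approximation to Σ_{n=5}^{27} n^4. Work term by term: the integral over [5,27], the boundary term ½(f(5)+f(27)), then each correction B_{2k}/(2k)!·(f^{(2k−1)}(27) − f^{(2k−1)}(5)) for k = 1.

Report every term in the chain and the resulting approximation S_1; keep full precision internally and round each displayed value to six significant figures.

The integral term ∫_5^27 x^4 dx = 2.86916e+06.
Boundary: ½(f(5) + f(27)) = ½(625.000 + 531441) = 266033.
Integral + boundary = 3.13519e+06.
Correction k=1: B_{2}/2! · (f^{(1)}(27) − f^{(1)}(5)) = 1/12 · (78732.0 − 500.000) = 6519.33.

S_1 ≈ 3.14171e+06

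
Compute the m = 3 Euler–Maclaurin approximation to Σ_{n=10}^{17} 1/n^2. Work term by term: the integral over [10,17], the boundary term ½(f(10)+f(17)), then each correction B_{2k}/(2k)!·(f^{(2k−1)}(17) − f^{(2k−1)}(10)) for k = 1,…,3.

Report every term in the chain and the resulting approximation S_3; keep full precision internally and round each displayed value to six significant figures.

S_3 ≈ 0.0480390

Integral: ∫_10^17 1/x^2 dx = 0.0411765.
Boundary: ½(f(10) + f(17)) = ½(0.0100000 + 0.00346021) = 0.00673010.
Running total after boundary: 0.0479066.
Correction k=1: B_{2}/2! · (f^{(1)}(17) − f^{(1)}(10)) = 1/12 · (-0.000407083 − (-0.00200000)) = 0.000132743.
Partial sum through k=1: 0.0480393.
Correction k=2: B_{4}/4! · (f^{(3)}(17) − f^{(3)}(10)) = −1/720 · (-1.69031e-05 − (-0.000240000)) = -3.09857e-07.
Partial sum through k=2: 0.0480390.
Correction k=3: B_{6}/6! · (f^{(5)}(17) − f^{(5)}(10)) = 1/30240 · (-1.75465e-06 − (-7.20000e-05)) = 2.32293e-09.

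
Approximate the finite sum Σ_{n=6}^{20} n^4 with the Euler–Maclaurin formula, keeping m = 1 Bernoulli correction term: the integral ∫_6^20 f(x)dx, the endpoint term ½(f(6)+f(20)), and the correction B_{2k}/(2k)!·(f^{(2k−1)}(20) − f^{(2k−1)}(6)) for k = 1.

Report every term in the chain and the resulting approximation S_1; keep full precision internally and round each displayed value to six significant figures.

S_1 ≈ 721687

Integral: ∫_6^20 x^4 dx = 638445.
Boundary: ½(f(6) + f(20)) = ½(1296.00 + 160000) = 80648.0.
Running total after boundary: 719093.
k=1: B_{2}/(2)! × [f^{(1)}(20) − f^{(1)}(6)] = 1/12 × (32000.0 − 864.000) = 2594.67.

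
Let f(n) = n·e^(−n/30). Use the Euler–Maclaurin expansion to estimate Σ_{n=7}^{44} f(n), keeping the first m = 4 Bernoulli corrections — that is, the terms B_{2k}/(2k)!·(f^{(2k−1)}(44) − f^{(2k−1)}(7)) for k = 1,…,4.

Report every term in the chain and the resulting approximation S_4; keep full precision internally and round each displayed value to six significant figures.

Integral: ∫_7^44 x·e^(−x/30) dx = 366.859.
Boundary: ½(f(7) + f(44)) = ½(5.54323 + 10.1505) = 7.84686.
Running total after boundary: 374.705.
Order-1 term: 1/12 · (-0.107657 − 0.607115) = -0.0595643.
After k=1: 374.646.
Order-2 term: −1/720 · (0.000393033 − 0.00243433) = 2.83513e-06.
After k=2: 374.646.
Order-3 term: 1/30240 · (1.00632e-06 − 4.66009e-06) = -1.20826e-10.
After k=3: 374.646.
Order-4 term: −1/1209600 · (1.75103e-09 − 7.35042e-09) = 4.62912e-15.

S_4 ≈ 374.646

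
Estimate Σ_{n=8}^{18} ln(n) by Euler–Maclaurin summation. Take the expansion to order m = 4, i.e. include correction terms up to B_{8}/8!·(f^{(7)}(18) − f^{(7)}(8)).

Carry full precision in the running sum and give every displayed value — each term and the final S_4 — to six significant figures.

The integral term ∫_8^18 ln(x) dx = 25.3912.
Endpoint term: (f(8) + f(18))/2 = (2.07944 + 2.89037)/2 = 2.48491.
So far: 27.8761.
Correction k=1: B_{2}/2! · (f^{(1)}(18) − f^{(1)}(8)) = 1/12 · (0.0555556 − 0.125000) = -0.00578704.
Running total after k=1: 27.8703.
Correction k=2: B_{4}/4! · (f^{(3)}(18) − f^{(3)}(8)) = −1/720 · (0.000342936 − 0.00390625) = 4.94905e-06.
Running total after k=2: 27.8703.
Correction k=3: B_{6}/6! · (f^{(5)}(18) − f^{(5)}(8)) = 1/30240 · (1.27013e-05 − 0.000732422) = -2.38003e-08.
Running total after k=3: 27.8703.
Correction k=4: B_{8}/8! · (f^{(7)}(18) − f^{(7)}(8)) = −1/1209600 · (1.17605e-06 − 0.000343323) = 2.82859e-10.

S_4 ≈ 27.8703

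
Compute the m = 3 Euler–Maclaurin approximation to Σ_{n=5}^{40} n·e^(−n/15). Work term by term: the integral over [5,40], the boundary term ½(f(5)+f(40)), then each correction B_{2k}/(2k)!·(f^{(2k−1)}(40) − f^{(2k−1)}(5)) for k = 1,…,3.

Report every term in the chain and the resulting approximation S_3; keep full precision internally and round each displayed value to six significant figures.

The integral term ∫_5^40 x·e^(−x/15) dx = 157.636.
Endpoint term: (f(5) + f(40))/2 = (3.58266 + 2.77934)/2 = 3.18100.
So far: 160.817.
k=1: B_{2}/(2)! × [f^{(1)}(40) − f^{(1)}(5)] = 1/12 × (-0.115806 − 0.477688) = -0.0494578.
Partial sum through k=1: 160.767.
k=2: B_{4}/(4)! × [f^{(3)}(40) − f^{(3)}(5)] = −1/720 × (0.000102938 − 0.00849222) = 1.16518e-05.
Partial sum through k=2: 160.767.
k=3: B_{6}/(6)! × [f^{(5)}(40) − f^{(5)}(5)] = 1/30240 × (3.20253e-06 − 6.60506e-05) = -2.07831e-09.

S_3 ≈ 160.767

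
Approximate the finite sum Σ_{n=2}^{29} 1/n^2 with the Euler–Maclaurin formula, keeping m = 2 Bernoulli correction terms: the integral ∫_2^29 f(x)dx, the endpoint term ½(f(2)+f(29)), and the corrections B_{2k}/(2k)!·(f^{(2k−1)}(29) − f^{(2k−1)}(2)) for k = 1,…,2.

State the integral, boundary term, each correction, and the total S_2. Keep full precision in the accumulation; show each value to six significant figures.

The integral term ∫_2^29 1/x^2 dx = 0.465517.
½[f(2) + f(29)] = ½[0.250000 + 0.00118906] = 0.125595.
Integral + boundary = 0.591112.
Order-1 term: 1/12 · (-8.20042e-05 − (-0.250000)) = 0.0208265.
After k=1: 0.611938.
Order-2 term: −1/720 · (-1.17010e-06 − (-0.750000)) = -0.00104167.

S_2 ≈ 0.610897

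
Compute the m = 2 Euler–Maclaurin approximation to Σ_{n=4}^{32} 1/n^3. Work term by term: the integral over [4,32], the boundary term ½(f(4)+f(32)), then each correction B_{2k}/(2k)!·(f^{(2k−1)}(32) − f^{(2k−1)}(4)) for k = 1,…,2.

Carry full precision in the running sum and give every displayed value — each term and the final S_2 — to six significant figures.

S_2 ≈ 0.0395455

The integral term ∫_4^32 1/x^3 dx = 0.0307617.
½[f(4) + f(32)] = ½[0.0156250 + 3.05176e-05] = 0.00782776.
So far: 0.0385895.
Order-1 term: 1/12 · (-2.86102e-06 − (-0.0117188)) = 0.000976324.
Running total after k=1: 0.0395658.
Order-2 term: −1/720 · (-5.58794e-08 − (-0.0146484)) = -2.03450e-05.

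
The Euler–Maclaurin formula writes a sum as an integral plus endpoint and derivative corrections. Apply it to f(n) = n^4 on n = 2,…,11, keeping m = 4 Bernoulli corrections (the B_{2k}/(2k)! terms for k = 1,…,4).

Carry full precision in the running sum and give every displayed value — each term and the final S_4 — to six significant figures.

The integral term ∫_2^11 x^4 dx = 32203.8.
Boundary: ½(f(2) + f(11)) = ½(16.0000 + 14641.0) = 7328.50.
Integral + boundary = 39532.3.
k=1: B_{2}/(2)! × [f^{(1)}(11) − f^{(1)}(2)] = 1/12 × (5324.00 − 32.0000) = 441.000.
After k=1: 39973.3.
k=2: B_{4}/(4)! × [f^{(3)}(11) − f^{(3)}(2)] = −1/720 × (264.000 − 48.0000) = -0.300000.
After k=2: 39973.0.
k=3: B_{6}/(6)! × [f^{(5)}(11) − f^{(5)}(2)] = 1/30240 × (0.00000 − 0.00000) = 0.00000.
After k=3: 39973.0.
k=4: B_{8}/(8)! × [f^{(7)}(11) − f^{(7)}(2)] = −1/1209600 × (0.00000 − 0.00000) = 0.00000.

S_4 ≈ 39973.0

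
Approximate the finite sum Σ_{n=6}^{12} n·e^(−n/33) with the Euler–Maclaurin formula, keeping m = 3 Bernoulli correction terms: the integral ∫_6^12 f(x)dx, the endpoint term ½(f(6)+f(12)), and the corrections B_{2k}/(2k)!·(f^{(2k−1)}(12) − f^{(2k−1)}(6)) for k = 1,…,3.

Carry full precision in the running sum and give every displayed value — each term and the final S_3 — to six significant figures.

S_3 ≈ 47.4034

Integral: ∫_6^12 x·e^(−x/33) dx = 40.7513.
Endpoint term: (f(6) + f(12))/2 = (5.00252 + 8.34173)/2 = 6.67212.
So far: 47.4234.
Correction k=1: B_{2}/2! · (f^{(1)}(12) − f^{(1)}(6)) = 1/12 · (0.442364 − 0.682161) = -0.0199831.
After k=1: 47.4034.
Correction k=2: B_{4}/4! · (f^{(3)}(12) − f^{(3)}(6)) = −1/720 · (0.00168288 − 0.00215764) = 6.59391e-07.
After k=2: 47.4034.
Correction k=3: B_{6}/6! · (f^{(5)}(12) − f^{(5)}(6)) = 1/30240 · (2.71767e-06 − 3.38739e-06) = -2.21468e-11.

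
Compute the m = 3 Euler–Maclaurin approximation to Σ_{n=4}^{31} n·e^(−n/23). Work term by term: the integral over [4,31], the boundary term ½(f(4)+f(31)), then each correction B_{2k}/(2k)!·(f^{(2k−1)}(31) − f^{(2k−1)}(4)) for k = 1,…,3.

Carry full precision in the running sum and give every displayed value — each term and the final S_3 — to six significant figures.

S_3 ≈ 204.835

Integral: ∫_4^31 x·e^(−x/23) dx = 199.193.
Endpoint term: (f(4) + f(31))/2 = (3.36148 + 8.05394)/2 = 5.70771.
Integral + boundary = 204.900.
Correction k=1: B_{2}/2! · (f^{(1)}(31) − f^{(1)}(4)) = 1/12 · (-0.0903668 − 0.694219) = -0.0653821.
Running total after k=1: 204.835.
Correction k=2: B_{4}/4! · (f^{(3)}(31) − f^{(3)}(4)) = −1/720 · (0.000811422 − 0.00448952) = 5.10848e-06.
Running total after k=2: 204.835.
Correction k=3: B_{6}/6! · (f^{(5)}(31) − f^{(5)}(4)) = 1/30240 · (3.39068e-06 − 1.44929e-05) = -3.67136e-10.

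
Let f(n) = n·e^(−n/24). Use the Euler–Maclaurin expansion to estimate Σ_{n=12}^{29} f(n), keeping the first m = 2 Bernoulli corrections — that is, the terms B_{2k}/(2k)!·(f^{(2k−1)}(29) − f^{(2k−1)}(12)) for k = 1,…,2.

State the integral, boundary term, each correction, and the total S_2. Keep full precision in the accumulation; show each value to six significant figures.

∫_12^29 x·e^(−x/24) dx evaluates to 144.103.
Boundary: ½(f(12) + f(29)) = ½(7.27837 + 8.66215) = 7.97026.
Running total after boundary: 152.073.
Order-1 term: 1/12 · (-0.0622281 − 0.303265) = -0.0304578.
Running total after k=1: 152.043.
Order-2 term: −1/720 · (0.000929100 − 0.00263251) = 2.36585e-06.

S_2 ≈ 152.043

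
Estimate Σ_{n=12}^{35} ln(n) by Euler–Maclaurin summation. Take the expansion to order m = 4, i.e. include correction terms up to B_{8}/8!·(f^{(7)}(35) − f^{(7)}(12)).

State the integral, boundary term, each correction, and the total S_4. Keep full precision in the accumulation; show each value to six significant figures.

The integral term ∫_12^35 ln(x) dx = 71.6183.
Boundary: ½(f(12) + f(35)) = ½(2.48491 + 3.55535) = 3.02013.
So far: 74.6384.
k=1: B_{2}/(2)! × [f^{(1)}(35) − f^{(1)}(12)] = 1/12 × (0.0285714 − 0.0833333) = -0.00456349.
After k=1: 74.6339.
k=2: B_{4}/(4)! × [f^{(3)}(35) − f^{(3)}(12)] = −1/720 × (4.66472e-05 − 0.00115741) = 1.54272e-06.
After k=2: 74.6339.
k=3: B_{6}/(6)! × [f^{(5)}(35) − f^{(5)}(12)] = 1/30240 × (4.56952e-07 − 9.64506e-05) = -3.17439e-09.
After k=3: 74.6339.
k=4: B_{8}/(8)! × [f^{(7)}(35) − f^{(7)}(12)] = −1/1209600 × (1.11907e-08 − 2.00939e-05) = 1.66028e-11.

S_4 ≈ 74.6339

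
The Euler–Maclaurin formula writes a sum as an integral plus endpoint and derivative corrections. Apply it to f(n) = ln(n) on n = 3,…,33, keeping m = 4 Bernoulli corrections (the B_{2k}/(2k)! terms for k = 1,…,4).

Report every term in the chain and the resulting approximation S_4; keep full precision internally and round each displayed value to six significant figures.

S_4 ≈ 84.3613

∫_3^33 ln(x) dx evaluates to 82.0889.
Boundary: ½(f(3) + f(33)) = ½(1.09861 + 3.49651) = 2.29756.
Integral + boundary = 84.3865.
Correction k=1: B_{2}/2! · (f^{(1)}(33) − f^{(1)}(3)) = 1/12 · (0.0303030 − 0.333333) = -0.0252525.
Running total after k=1: 84.3612.
Correction k=2: B_{4}/4! · (f^{(3)}(33) − f^{(3)}(3)) = −1/720 · (5.56529e-05 − 0.0740741) = 0.000102803.
Running total after k=2: 84.3613.
Correction k=3: B_{6}/6! · (f^{(5)}(33) − f^{(5)}(3)) = 1/30240 · (6.13256e-07 − 0.0987654) = -3.26603e-06.
Running total after k=3: 84.3613.
Correction k=4: B_{8}/8! · (f^{(7)}(33) − f^{(7)}(3)) = −1/1209600 · (1.68941e-08 − 0.329218) = 2.72171e-07.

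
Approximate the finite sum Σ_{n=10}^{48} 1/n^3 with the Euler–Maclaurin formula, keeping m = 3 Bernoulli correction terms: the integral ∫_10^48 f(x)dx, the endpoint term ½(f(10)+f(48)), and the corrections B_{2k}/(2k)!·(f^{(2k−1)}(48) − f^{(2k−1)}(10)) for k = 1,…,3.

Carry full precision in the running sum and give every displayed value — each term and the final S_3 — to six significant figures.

Integral: ∫_10^48 1/x^3 dx = 0.00478299.
Boundary: ½(f(10) + f(48)) = ½(0.00100000 + 9.04225e-06) = 0.000504521.
Integral + boundary = 0.00528751.
Order-1 term: 1/12 · (-5.65140e-07 − (-0.000300000)) = 2.49529e-05.
Running total after k=1: 0.00531246.
Order-2 term: −1/720 · (-4.90573e-09 − (-6.00000e-05)) = -8.33265e-08.
Running total after k=2: 0.00531238.
Order-3 term: 1/30240 · (-8.94274e-11 − (-2.52000e-05)) = 8.33330e-10.

S_3 ≈ 0.00531238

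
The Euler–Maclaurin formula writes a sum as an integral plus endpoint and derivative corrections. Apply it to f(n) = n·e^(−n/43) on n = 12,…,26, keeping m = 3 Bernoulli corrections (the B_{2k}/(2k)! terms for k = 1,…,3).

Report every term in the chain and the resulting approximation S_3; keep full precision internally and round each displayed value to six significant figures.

S_3 ≈ 179.937

Integral: ∫_12^26 x·e^(−x/43) dx = 168.324.
½[f(12) + f(26)] = ½[9.07785 + 14.2029] = 11.6404.
Running total after boundary: 179.964.
k=1: B_{2}/(2)! × [f^{(1)}(26) − f^{(1)}(12)] = 1/12 × (0.215965 − 0.545374) = -0.0274508.
Running total after k=1: 179.937.
k=2: B_{4}/(4)! × [f^{(3)}(26) − f^{(3)}(12)] = −1/720 × (0.000707677 − 0.00111322) = 5.63258e-07.
Running total after k=2: 179.937.
k=3: B_{6}/(6)! × [f^{(5)}(26) − f^{(5)}(12)] = 1/30240 × (7.02300e-07 − 1.04461e-06) = -1.13199e-11.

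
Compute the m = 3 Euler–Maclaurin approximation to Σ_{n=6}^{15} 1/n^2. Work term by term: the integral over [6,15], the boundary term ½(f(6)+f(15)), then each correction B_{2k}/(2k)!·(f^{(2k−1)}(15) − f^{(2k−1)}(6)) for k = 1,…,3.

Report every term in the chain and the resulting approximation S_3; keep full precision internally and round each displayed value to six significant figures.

Integral: ∫_6^15 1/x^2 dx = 0.100000.
Boundary: ½(f(6) + f(15)) = ½(0.0277778 + 0.00444444) = 0.0161111.
Integral + boundary = 0.116111.
k=1: B_{2}/(2)! × [f^{(1)}(15) − f^{(1)}(6)] = 1/12 × (-0.000592593 − (-0.00925926)) = 0.000722222.
After k=1: 0.116833.
k=2: B_{4}/(4)! × [f^{(3)}(15) − f^{(3)}(6)] = −1/720 × (-3.16049e-05 − (-0.00308642)) = -4.24280e-06.
After k=2: 0.116829.
k=3: B_{6}/(6)! × [f^{(5)}(15) − f^{(5)}(6)] = 1/30240 × (-4.21399e-06 − (-0.00257202)) = 8.49141e-08.

S_3 ≈ 0.116829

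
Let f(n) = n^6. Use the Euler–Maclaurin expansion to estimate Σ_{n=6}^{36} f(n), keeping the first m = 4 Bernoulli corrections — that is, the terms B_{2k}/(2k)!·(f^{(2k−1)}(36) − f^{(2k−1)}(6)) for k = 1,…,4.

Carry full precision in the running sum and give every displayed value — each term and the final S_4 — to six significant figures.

S_4 ≈ 1.23135e+10

∫_6^36 x^6 dx evaluates to 1.11948e+10.
½[f(6) + f(36)] = ½[46656.0 + 2.17678e+09] = 1.08841e+09.
So far: 1.22833e+10.
Correction k=1: B_{2}/2! · (f^{(1)}(36) − f^{(1)}(6)) = 1/12 · (3.62797e+08 − 46656.0) = 3.02292e+07.
Running total after k=1: 1.23135e+10.
Correction k=2: B_{4}/4! · (f^{(3)}(36) − f^{(3)}(6)) = −1/720 · (5.59872e+06 − 25920.0) = -7740.00.
Running total after k=2: 1.23135e+10.
Correction k=3: B_{6}/6! · (f^{(5)}(36) − f^{(5)}(6)) = 1/30240 · (25920.0 − 4320.00) = 0.714286.
Running total after k=3: 1.23135e+10.
Correction k=4: B_{8}/8! · (f^{(7)}(36) − f^{(7)}(6)) = −1/1209600 · (0.00000 − 0.00000) = 0.00000.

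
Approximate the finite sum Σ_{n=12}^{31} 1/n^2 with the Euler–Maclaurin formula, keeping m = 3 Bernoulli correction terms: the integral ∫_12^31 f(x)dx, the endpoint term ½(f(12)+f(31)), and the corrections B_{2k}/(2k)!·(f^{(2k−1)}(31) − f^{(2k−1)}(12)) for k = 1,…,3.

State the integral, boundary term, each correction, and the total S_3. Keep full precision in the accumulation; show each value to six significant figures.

∫_12^31 1/x^2 dx evaluates to 0.0510753.
½[f(12) + f(31)] = ½[0.00694444 + 0.00104058] = 0.00399251.
So far: 0.0550678.
Correction k=1: B_{2}/2! · (f^{(1)}(31) − f^{(1)}(12)) = 1/12 · (-6.71344e-05 − (-0.00115741)) = 9.08561e-05.
Partial sum through k=1: 0.0551586.
Correction k=2: B_{4}/4! · (f^{(3)}(31) − f^{(3)}(12)) = −1/720 · (-8.38306e-07 − (-9.64506e-05)) = -1.32795e-07.
Partial sum through k=2: 0.0551585.
Correction k=3: B_{6}/6! · (f^{(5)}(31) − f^{(5)}(12)) = 1/30240 · (-2.61698e-08 − (-2.00939e-05)) = 6.63615e-10.

S_3 ≈ 0.0551585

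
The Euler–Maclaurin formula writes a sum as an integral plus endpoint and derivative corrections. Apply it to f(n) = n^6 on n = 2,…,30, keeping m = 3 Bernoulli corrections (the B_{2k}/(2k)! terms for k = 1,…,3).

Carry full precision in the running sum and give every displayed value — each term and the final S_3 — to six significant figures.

Integral: ∫_2^30 x^6 dx = 3.12429e+09.
½[f(2) + f(30)] = ½[64.0000 + 7.29000e+08] = 3.64500e+08.
So far: 3.48879e+09.
Correction k=1: B_{2}/2! · (f^{(1)}(30) − f^{(1)}(2)) = 1/12 · (1.45800e+08 − 192.000) = 1.21500e+07.
Partial sum through k=1: 3.50094e+09.
Correction k=2: B_{4}/4! · (f^{(3)}(30) − f^{(3)}(2)) = −1/720 · (3.24000e+06 − 960.000) = -4498.67.
Partial sum through k=2: 3.50093e+09.
Correction k=3: B_{6}/6! · (f^{(5)}(30) − f^{(5)}(2)) = 1/30240 · (21600.0 − 1440.00) = 0.666667.

S_3 ≈ 3.50093e+09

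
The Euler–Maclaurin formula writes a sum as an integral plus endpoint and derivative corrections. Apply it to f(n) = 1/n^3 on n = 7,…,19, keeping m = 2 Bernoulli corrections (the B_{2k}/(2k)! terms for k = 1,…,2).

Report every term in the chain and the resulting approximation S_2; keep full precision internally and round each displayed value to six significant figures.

The integral term ∫_7^19 1/x^3 dx = 0.00881904.
½[f(7) + f(19)] = ½[0.00291545 + 0.000145794] = 0.00153062.
So far: 0.0103497.
Order-1 term: 1/12 · (-2.30201e-05 − (-0.00124948)) = 0.000102205.
Partial sum through k=1: 0.0104519.
Order-2 term: −1/720 · (-1.27535e-06 − (-0.000509992)) = -7.06550e-07.

S_2 ≈ 0.0104512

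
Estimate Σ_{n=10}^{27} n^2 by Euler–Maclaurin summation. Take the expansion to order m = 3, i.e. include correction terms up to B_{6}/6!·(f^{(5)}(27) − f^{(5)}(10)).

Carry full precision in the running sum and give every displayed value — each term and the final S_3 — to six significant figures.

S_3 ≈ 6645.00

∫_10^27 x^2 dx evaluates to 6227.67.
Endpoint term: (f(10) + f(27))/2 = (100.000 + 729.000)/2 = 414.500.
Integral + boundary = 6642.17.
Correction k=1: B_{2}/2! · (f^{(1)}(27) − f^{(1)}(10)) = 1/12 · (54.0000 − 20.0000) = 2.83333.
Running total after k=1: 6645.00.
Correction k=2: B_{4}/4! · (f^{(3)}(27) − f^{(3)}(10)) = −1/720 · (0.00000 − 0.00000) = 0.00000.
Running total after k=2: 6645.00.
Correction k=3: B_{6}/6! · (f^{(5)}(27) − f^{(5)}(10)) = 1/30240 · (0.00000 − 0.00000) = 0.00000.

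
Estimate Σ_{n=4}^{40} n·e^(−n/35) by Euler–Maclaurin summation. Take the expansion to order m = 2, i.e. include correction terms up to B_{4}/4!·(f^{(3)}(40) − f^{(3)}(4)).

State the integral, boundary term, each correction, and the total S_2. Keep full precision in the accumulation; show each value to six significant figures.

S_2 ≈ 388.547

The integral term ∫_4^40 x·e^(−x/35) dx = 380.454.
½[f(4) + f(40)] = ½[3.56801 + 12.7563] = 8.16214.
So far: 388.617.
Correction k=1: B_{2}/2! · (f^{(1)}(40) − f^{(1)}(4)) = 1/12 · (-0.0455581 − 0.790060) = -0.0696348.
Partial sum through k=1: 388.547.
Correction k=2: B_{4}/4! · (f^{(3)}(40) − f^{(3)}(4)) = −1/720 · (0.000483473 − 0.00210128) = 2.24695e-06.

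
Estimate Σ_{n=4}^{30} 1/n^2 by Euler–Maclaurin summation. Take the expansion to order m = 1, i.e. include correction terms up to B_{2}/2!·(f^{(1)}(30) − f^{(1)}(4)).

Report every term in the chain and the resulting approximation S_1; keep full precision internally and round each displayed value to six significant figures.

The integral term ∫_4^30 1/x^2 dx = 0.216667.
½[f(4) + f(30)] = ½[0.0625000 + 0.00111111] = 0.0318056.
So far: 0.248472.
Correction k=1: B_{2}/2! · (f^{(1)}(30) − f^{(1)}(4)) = 1/12 · (-7.40741e-05 − (-0.0312500)) = 0.00259799.

S_1 ≈ 0.251070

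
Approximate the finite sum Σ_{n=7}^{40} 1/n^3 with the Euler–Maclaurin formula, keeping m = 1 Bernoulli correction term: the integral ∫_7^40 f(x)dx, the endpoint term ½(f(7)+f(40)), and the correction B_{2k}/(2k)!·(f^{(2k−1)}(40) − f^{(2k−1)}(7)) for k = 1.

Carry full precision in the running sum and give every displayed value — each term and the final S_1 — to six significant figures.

S_1 ≈ 0.0114611

∫_7^40 1/x^3 dx evaluates to 0.00989158.
½[f(7) + f(40)] = ½[0.00291545 + 1.56250e-05] = 0.00146554.
So far: 0.0113571.
Order-1 term: 1/12 · (-1.17187e-06 − (-0.00124948)) = 0.000104026.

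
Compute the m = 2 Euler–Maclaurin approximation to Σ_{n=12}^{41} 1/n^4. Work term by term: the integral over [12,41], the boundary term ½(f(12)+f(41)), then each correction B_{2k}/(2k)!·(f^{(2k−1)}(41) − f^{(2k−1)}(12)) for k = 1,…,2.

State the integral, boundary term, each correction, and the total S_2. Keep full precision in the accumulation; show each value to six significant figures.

S_2 ≈ 0.000213686

∫_12^41 1/x^4 dx evaluates to 0.000188065.
Endpoint term: (f(12) + f(41))/2 = (4.82253e-05 + 3.53887e-07)/2 = 2.42896e-05.
Integral + boundary = 0.000212354.
Order-1 term: 1/12 · (-3.45256e-08 − (-1.60751e-05)) = 1.33671e-06.
After k=1: 0.000213691.
Order-2 term: −1/720 · (-6.16161e-10 − (-3.34898e-06)) = -4.65051e-09.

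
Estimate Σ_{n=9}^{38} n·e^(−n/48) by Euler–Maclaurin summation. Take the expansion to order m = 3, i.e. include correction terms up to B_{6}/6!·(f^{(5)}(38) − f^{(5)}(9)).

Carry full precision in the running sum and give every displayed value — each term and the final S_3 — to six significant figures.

S_3 ≈ 410.163

The integral term ∫_9^38 x·e^(−x/48) dx = 397.872.
Boundary: ½(f(9) + f(38)) = ½(7.46126 + 17.2174) = 12.3393.
Running total after boundary: 410.212.
k=1: B_{2}/(2)! × [f^{(1)}(38) − f^{(1)}(9)] = 1/12 × (0.0943935 − 0.673586) = -0.0482661.
Partial sum through k=1: 410.163.
k=2: B_{4}/(4)! × [f^{(3)}(38) − f^{(3)}(9)] = −1/720 × (0.000434276 − 0.00101200) = 8.02392e-07.
Partial sum through k=2: 410.163.
k=3: B_{6}/(6)! × [f^{(5)}(38) − f^{(5)}(9)] = 1/30240 × (3.59194e-07 − 7.51581e-07) = -1.29758e-11.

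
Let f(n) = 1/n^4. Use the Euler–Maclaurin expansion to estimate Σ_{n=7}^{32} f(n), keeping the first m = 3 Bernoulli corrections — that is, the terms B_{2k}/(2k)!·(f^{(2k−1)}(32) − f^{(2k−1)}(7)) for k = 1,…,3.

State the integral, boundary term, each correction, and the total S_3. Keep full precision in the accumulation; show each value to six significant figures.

S_3 ≈ 0.00118999

Integral: ∫_7^32 1/x^4 dx = 0.000961645.
Endpoint term: (f(7) + f(32))/2 = (0.000416493 + 9.53674e-07)/2 = 0.000208723.
So far: 0.00117037.
Order-1 term: 1/12 · (-1.19209e-07 − (-0.000237996)) = 1.98231e-05.
Running total after k=1: 0.00119019.
Order-2 term: −1/720 · (-3.49246e-09 − (-0.000145712)) = -2.02373e-07.
Running total after k=2: 0.00118999.
Order-3 term: 1/30240 · (-1.90994e-10 − (-0.000166528)) = 5.50687e-09.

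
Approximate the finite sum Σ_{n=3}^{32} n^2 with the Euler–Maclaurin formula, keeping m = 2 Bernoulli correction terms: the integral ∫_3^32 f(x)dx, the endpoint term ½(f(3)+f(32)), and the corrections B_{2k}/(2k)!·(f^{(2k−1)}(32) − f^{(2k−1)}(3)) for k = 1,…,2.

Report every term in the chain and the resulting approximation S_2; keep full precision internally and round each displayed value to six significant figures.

S_2 ≈ 11435.0

The integral term ∫_3^32 x^2 dx = 10913.7.
Boundary: ½(f(3) + f(32)) = ½(9.00000 + 1024.00) = 516.500.
Integral + boundary = 11430.2.
k=1: B_{2}/(2)! × [f^{(1)}(32) − f^{(1)}(3)] = 1/12 × (64.0000 − 6.00000) = 4.83333.
After k=1: 11435.0.
k=2: B_{4}/(4)! × [f^{(3)}(32) − f^{(3)}(3)] = −1/720 × (0.00000 − 0.00000) = 0.00000.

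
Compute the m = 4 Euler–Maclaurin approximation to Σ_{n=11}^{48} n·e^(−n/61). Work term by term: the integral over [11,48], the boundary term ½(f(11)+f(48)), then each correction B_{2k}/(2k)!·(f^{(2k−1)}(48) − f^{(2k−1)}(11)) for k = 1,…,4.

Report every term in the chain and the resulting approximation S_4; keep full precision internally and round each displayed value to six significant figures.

∫_11^48 x·e^(−x/61) dx evaluates to 640.276.
Boundary: ½(f(11) + f(48)) = ½(9.18496 + 21.8525) = 15.5187.
Integral + boundary = 655.795.
k=1: B_{2}/(2)! × [f^{(1)}(48) − f^{(1)}(11)] = 1/12 × (0.0970228 − 0.684423) = -0.0489500.
Running total after k=1: 655.746.
k=2: B_{4}/(4)! × [f^{(3)}(48) − f^{(3)}(11)] = −1/720 × (0.000270772 − 0.000632737) = 5.02729e-07.
Running total after k=2: 655.746.
k=3: B_{6}/(6)! × [f^{(5)}(48) − f^{(5)}(11)] = 1/30240 × (1.38530e-07 − 2.90658e-07) = -5.03070e-12.
Running total after k=3: 655.746.
k=4: B_{8}/(8)! × [f^{(7)}(48) − f^{(7)}(11)] = −1/1209600 × (5.49023e-11 − 1.10527e-10) = 4.59862e-17.

S_4 ≈ 655.746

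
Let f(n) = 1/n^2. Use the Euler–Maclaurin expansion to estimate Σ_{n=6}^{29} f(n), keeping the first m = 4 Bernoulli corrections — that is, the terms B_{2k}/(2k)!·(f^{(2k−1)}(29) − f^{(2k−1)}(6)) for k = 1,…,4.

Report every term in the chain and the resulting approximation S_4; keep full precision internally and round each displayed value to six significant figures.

S_4 ≈ 0.147428

Integral: ∫_6^29 1/x^2 dx = 0.132184.
Boundary: ½(f(6) + f(29)) = ½(0.0277778 + 0.00118906) = 0.0144834.
So far: 0.146667.
Correction k=1: B_{2}/2! · (f^{(1)}(29) − f^{(1)}(6)) = 1/12 · (-8.20042e-05 − (-0.00925926)) = 0.000764771.
Partial sum through k=1: 0.147432.
Correction k=2: B_{4}/4! · (f^{(3)}(29) − f^{(3)}(6)) = −1/720 · (-1.17010e-06 − (-0.00308642)) = -4.28507e-06.
Partial sum through k=2: 0.147428.
Correction k=3: B_{6}/6! · (f^{(5)}(29) − f^{(5)}(6)) = 1/30240 · (-4.17394e-08 − (-0.00257202)) = 8.50521e-08.
Partial sum through k=3: 0.147428.
Correction k=4: B_{8}/8! · (f^{(7)}(29) − f^{(7)}(6)) = −1/1209600 · (-2.77932e-09 − (-0.00400091)) = -3.30763e-09.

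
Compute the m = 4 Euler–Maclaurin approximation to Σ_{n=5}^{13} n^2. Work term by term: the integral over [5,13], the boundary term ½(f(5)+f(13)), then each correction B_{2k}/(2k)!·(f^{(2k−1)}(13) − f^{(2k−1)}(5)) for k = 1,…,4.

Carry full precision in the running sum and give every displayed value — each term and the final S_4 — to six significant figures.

∫_5^13 x^2 dx evaluates to 690.667.
½[f(5) + f(13)] = ½[25.0000 + 169.000] = 97.0000.
Integral + boundary = 787.667.
k=1: B_{2}/(2)! × [f^{(1)}(13) − f^{(1)}(5)] = 1/12 × (26.0000 − 10.0000) = 1.33333.
Partial sum through k=1: 789.000.
k=2: B_{4}/(4)! × [f^{(3)}(13) − f^{(3)}(5)] = −1/720 × (0.00000 − 0.00000) = 0.00000.
Partial sum through k=2: 789.000.
k=3: B_{6}/(6)! × [f^{(5)}(13) − f^{(5)}(5)] = 1/30240 × (0.00000 − 0.00000) = 0.00000.
Partial sum through k=3: 789.000.
k=4: B_{8}/(8)! × [f^{(7)}(13) − f^{(7)}(5)] = −1/1209600 × (0.00000 − 0.00000) = 0.00000.

S_4 ≈ 789.000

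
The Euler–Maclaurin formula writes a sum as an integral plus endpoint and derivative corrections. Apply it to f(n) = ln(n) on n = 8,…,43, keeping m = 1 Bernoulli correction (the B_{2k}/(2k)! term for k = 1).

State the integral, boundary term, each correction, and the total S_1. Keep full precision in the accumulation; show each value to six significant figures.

S_1 ≈ 113.008

∫_8^43 ln(x) dx evaluates to 110.096.
Endpoint term: (f(8) + f(43))/2 = (2.07944 + 3.76120)/2 = 2.92032.
Running total after boundary: 113.016.
Correction k=1: B_{2}/2! · (f^{(1)}(43) − f^{(1)}(8)) = 1/12 · (0.0232558 − 0.125000) = -0.00847868.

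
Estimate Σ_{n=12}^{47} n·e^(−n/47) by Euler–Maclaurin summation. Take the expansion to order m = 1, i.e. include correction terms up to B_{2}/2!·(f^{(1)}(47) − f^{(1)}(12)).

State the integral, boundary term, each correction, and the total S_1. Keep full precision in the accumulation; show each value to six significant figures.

S_1 ≈ 536.111

∫_12^47 x·e^(−x/47) dx evaluates to 522.866.
Boundary: ½(f(12) + f(47)) = ½(9.29603 + 17.2903) = 13.2932.
Running total after boundary: 536.160.
k=1: B_{2}/(2)! × [f^{(1)}(47) − f^{(1)}(12)] = 1/12 × (0.00000 − 0.576881) = -0.0480734.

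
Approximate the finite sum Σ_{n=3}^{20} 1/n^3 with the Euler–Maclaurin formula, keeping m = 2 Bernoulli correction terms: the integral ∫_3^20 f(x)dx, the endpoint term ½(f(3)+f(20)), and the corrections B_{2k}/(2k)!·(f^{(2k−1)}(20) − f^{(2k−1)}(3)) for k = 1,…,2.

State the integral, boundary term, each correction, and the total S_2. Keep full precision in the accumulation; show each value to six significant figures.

The integral term ∫_3^20 1/x^3 dx = 0.0543056.
Endpoint term: (f(3) + f(20))/2 = (0.0370370 + 0.000125000)/2 = 0.0185810.
Running total after boundary: 0.0728866.
k=1: B_{2}/(2)! × [f^{(1)}(20) − f^{(1)}(3)] = 1/12 × (-1.87500e-05 − (-0.0370370)) = 0.00308486.
Running total after k=1: 0.0759714.
k=2: B_{4}/(4)! × [f^{(3)}(20) − f^{(3)}(3)] = −1/720 × (-9.37500e-07 − (-0.0823045)) = -0.000114311.

S_2 ≈ 0.0758571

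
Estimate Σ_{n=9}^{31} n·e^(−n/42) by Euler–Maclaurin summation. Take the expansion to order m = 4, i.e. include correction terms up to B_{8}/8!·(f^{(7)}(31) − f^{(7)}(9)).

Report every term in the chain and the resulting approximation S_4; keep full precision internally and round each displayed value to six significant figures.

The integral term ∫_9^31 x·e^(−x/42) dx = 263.226.
Endpoint term: (f(9) + f(31))/2 = (7.26406 + 14.8187)/2 = 11.0414.
Integral + boundary = 274.267.
Order-1 term: 1/12 · (0.125197 − 0.634164) = -0.0424139.
Running total after k=1: 274.225.
Order-2 term: −1/720 · (0.000612950 − 0.00127460) = 9.18962e-07.
Running total after k=2: 274.225.
Order-3 term: 1/30240 · (6.54720e-07 − 1.24133e-06) = -1.93984e-11.
Running total after k=3: 274.225.
Order-4 term: −1/1209600 · (5.45331e-10 − 9.97784e-10) = 3.74052e-16.

S_4 ≈ 274.225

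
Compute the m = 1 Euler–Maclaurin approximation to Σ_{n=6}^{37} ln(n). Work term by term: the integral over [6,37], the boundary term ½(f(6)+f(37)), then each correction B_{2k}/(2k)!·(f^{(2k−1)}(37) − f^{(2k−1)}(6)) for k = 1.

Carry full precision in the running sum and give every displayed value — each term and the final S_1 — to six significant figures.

S_1 ≈ 94.5431

The integral term ∫_6^37 ln(x) dx = 91.8534.
Endpoint term: (f(6) + f(37))/2 = (1.79176 + 3.61092)/2 = 2.70134.
Running total after boundary: 94.5547.
Correction k=1: B_{2}/2! · (f^{(1)}(37) − f^{(1)}(6)) = 1/12 · (0.0270270 − 0.166667) = -0.0116366.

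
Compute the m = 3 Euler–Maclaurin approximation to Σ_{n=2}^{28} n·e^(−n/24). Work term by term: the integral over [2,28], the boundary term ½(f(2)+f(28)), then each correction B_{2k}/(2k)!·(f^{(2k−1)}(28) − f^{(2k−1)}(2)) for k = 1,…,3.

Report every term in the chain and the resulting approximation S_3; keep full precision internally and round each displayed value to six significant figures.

S_3 ≈ 190.682

Integral: ∫_2^28 x·e^(−x/24) dx = 185.476.
Boundary: ½(f(2) + f(28)) = ½(1.84009 + 8.71929) = 5.27969.
Running total after boundary: 190.756.
Correction k=1: B_{2}/2! · (f^{(1)}(28) − f^{(1)}(2)) = 1/12 · (-0.0519005 − 0.843374) = -0.0746062.
Running total after k=1: 190.682.
Correction k=2: B_{4}/4! · (f^{(3)}(28) − f^{(3)}(2)) = −1/720 · (0.000991156 − 0.00465879) = 5.09394e-06.
Running total after k=2: 190.682.
Correction k=3: B_{6}/6! · (f^{(5)}(28) − f^{(5)}(2)) = 1/30240 · (3.59795e-06 − 1.36344e-05) = -3.31892e-10.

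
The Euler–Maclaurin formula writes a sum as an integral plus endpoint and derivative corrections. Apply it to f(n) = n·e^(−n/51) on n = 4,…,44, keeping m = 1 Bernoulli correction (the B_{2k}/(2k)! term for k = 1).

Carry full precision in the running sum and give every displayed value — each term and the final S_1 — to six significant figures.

S_1 ≈ 559.873

The integral term ∫_4^44 x·e^(−x/51) dx = 548.806.
Boundary: ½(f(4) + f(44)) = ½(3.69826 + 18.5681) = 11.1332.
So far: 559.939.
Order-1 term: 1/12 · (0.0579219 − 0.852051) = -0.0661774.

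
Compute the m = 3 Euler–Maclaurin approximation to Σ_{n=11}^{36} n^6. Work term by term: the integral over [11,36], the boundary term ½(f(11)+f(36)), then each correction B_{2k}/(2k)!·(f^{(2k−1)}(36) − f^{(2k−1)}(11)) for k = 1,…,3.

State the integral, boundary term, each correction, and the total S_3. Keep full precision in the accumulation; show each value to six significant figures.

∫_11^36 x^6 dx evaluates to 1.11921e+10.
Endpoint term: (f(11) + f(36))/2 = (1.77156e+06 + 2.17678e+09)/2 = 1.08928e+09.
Integral + boundary = 1.22814e+10.
Order-1 term: 1/12 · (3.62797e+08 − 966306) = 3.01526e+07.
Partial sum through k=1: 1.23115e+10.
Order-2 term: −1/720 · (5.59872e+06 − 159720) = -7554.17.
Partial sum through k=2: 1.23115e+10.
Order-3 term: 1/30240 · (25920.0 − 7920.00) = 0.595238.

S_3 ≈ 1.23115e+10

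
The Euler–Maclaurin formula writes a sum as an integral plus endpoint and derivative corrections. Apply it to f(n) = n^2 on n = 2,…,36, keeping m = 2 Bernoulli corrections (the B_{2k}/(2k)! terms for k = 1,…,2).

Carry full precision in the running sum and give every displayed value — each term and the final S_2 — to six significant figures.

S_2 ≈ 16205.0

The integral term ∫_2^36 x^2 dx = 15549.3.
Endpoint term: (f(2) + f(36))/2 = (4.00000 + 1296.00)/2 = 650.000.
Running total after boundary: 16199.3.
k=1: B_{2}/(2)! × [f^{(1)}(36) − f^{(1)}(2)] = 1/12 × (72.0000 − 4.00000) = 5.66667.
Running total after k=1: 16205.0.
k=2: B_{4}/(4)! × [f^{(3)}(36) − f^{(3)}(2)] = −1/720 × (0.00000 − 0.00000) = 0.00000.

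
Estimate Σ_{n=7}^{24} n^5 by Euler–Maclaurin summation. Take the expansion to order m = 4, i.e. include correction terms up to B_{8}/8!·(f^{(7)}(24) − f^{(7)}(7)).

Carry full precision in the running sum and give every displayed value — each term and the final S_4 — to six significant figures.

S_4 ≈ 3.59578e+07

∫_7^24 x^5 dx evaluates to 3.18309e+07.
Boundary: ½(f(7) + f(24)) = ½(16807.0 + 7.96262e+06) = 3.98972e+06.
So far: 3.58206e+07.
k=1: B_{2}/(2)! × [f^{(1)}(24) − f^{(1)}(7)] = 1/12 × (1.65888e+06 − 12005.0) = 137240.
Running total after k=1: 3.59578e+07.
k=2: B_{4}/(4)! × [f^{(3)}(24) − f^{(3)}(7)] = −1/720 × (34560.0 − 2940.00) = -43.9167.
Running total after k=2: 3.59578e+07.
k=3: B_{6}/(6)! × [f^{(5)}(24) − f^{(5)}(7)] = 1/30240 × (120.000 − 120.000) = 0.00000.
Running total after k=3: 3.59578e+07.
k=4: B_{8}/(8)! × [f^{(7)}(24) − f^{(7)}(7)] = −1/1209600 × (0.00000 − 0.00000) = 0.00000.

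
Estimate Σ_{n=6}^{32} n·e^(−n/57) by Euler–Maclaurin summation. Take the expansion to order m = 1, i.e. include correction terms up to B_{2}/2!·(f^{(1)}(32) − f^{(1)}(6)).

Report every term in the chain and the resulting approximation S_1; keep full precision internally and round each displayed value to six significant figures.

S_1 ≈ 350.316

The integral term ∫_6^32 x·e^(−x/57) dx = 338.535.
Endpoint term: (f(6) + f(32))/2 = (5.40053 + 18.2531)/2 = 11.8268.
Running total after boundary: 350.362.
k=1: B_{2}/(2)! × [f^{(1)}(32) − f^{(1)}(6)] = 1/12 × (0.250179 − 0.805342) = -0.0462636.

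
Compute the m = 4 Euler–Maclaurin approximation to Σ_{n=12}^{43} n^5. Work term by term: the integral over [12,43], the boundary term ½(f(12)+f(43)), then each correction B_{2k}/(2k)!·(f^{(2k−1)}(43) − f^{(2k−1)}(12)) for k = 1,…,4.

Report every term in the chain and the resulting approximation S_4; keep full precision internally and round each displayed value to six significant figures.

S_4 ≈ 1.12811e+09

Integral: ∫_12^43 x^5 dx = 1.05306e+09.
½[f(12) + f(43)] = ½[248832 + 1.47008e+08] = 7.36286e+07.
So far: 1.12669e+09.
Correction k=1: B_{2}/2! · (f^{(1)}(43) − f^{(1)}(12)) = 1/12 · (1.70940e+07 − 103680) = 1.41586e+06.
Running total after k=1: 1.12811e+09.
Correction k=2: B_{4}/4! · (f^{(3)}(43) − f^{(3)}(12)) = −1/720 · (110940 − 8640.00) = -142.083.
Running total after k=2: 1.12811e+09.
Correction k=3: B_{6}/6! · (f^{(5)}(43) − f^{(5)}(12)) = 1/30240 · (120.000 − 120.000) = 0.00000.
Running total after k=3: 1.12811e+09.
Correction k=4: B_{8}/8! · (f^{(7)}(43) − f^{(7)}(12)) = −1/1209600 · (0.00000 − 0.00000) = 0.00000.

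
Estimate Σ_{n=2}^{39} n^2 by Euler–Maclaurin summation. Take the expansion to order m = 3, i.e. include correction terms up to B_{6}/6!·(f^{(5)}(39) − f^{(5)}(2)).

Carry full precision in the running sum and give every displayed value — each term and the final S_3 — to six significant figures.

S_3 ≈ 20539.0

∫_2^39 x^2 dx evaluates to 19770.3.
½[f(2) + f(39)] = ½[4.00000 + 1521.00] = 762.500.
Integral + boundary = 20532.8.
Order-1 term: 1/12 · (78.0000 − 4.00000) = 6.16667.
Running total after k=1: 20539.0.
Order-2 term: −1/720 · (0.00000 − 0.00000) = 0.00000.
Running total after k=2: 20539.0.
Order-3 term: 1/30240 · (0.00000 − 0.00000) = 0.00000.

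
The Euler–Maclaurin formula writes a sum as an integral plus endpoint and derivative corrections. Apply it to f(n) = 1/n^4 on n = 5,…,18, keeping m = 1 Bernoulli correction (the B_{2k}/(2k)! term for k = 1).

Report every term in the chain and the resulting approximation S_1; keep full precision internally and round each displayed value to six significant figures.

S_1 ≈ 0.00352076

Integral: ∫_5^18 1/x^4 dx = 0.00260951.
Endpoint term: (f(5) + f(18))/2 = (0.00160000 + 9.52599e-06)/2 = 0.000804763.
Integral + boundary = 0.00341427.
k=1: B_{2}/(2)! × [f^{(1)}(18) − f^{(1)}(5)] = 1/12 × (-2.11689e-06 − (-0.00128000)) = 0.000106490.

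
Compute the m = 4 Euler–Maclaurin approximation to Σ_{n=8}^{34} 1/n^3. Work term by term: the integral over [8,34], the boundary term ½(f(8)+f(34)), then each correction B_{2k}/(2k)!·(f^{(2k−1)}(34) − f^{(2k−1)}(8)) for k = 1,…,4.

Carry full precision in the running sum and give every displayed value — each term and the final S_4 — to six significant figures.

S_4 ≈ 0.00842979

∫_8^34 1/x^3 dx evaluates to 0.00737997.
½[f(8) + f(34)] = ½[0.00195312 + 2.54427e-05] = 0.000989284.
So far: 0.00836926.
k=1: B_{2}/(2)! × [f^{(1)}(34) − f^{(1)}(8)] = 1/12 × (-2.24494e-06 − (-0.000732422)) = 6.08481e-05.
Running total after k=1: 0.00843011.
k=2: B_{4}/(4)! × [f^{(3)}(34) − f^{(3)}(8)] = −1/720 × (-3.88399e-08 − (-0.000228882)) = -3.17837e-07.
Running total after k=2: 0.00842979.
k=3: B_{6}/(6)! × [f^{(5)}(34) − f^{(5)}(8)] = 1/30240 × (-1.41114e-09 − (-0.000150204)) = 4.96701e-09.
Running total after k=3: 0.00842979.
k=4: B_{8}/(8)! × [f^{(7)}(34) − f^{(7)}(8)] = −1/1209600 × (-8.78909e-11 − (-0.000168979)) = -1.39698e-10.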